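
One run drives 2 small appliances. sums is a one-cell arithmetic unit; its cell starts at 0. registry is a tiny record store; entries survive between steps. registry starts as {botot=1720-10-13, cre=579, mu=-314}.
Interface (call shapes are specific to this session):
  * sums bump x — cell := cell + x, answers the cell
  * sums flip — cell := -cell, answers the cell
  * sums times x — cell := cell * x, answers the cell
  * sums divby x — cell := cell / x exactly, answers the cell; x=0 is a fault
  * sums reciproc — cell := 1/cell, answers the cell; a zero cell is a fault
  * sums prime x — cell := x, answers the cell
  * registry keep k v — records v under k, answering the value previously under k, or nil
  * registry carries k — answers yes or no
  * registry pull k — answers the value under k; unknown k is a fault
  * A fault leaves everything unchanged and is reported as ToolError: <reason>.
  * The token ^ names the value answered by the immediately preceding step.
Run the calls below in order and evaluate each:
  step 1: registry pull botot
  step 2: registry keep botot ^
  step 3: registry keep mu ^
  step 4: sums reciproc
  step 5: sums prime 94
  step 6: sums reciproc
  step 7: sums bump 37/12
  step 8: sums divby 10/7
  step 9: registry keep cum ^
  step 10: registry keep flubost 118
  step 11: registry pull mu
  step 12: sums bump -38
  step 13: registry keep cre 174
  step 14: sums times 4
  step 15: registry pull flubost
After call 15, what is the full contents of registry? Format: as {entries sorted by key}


~$ registry pull k=botot
  1720-10-13
~$ registry keep k=botot v=^
  1720-10-13
~$ registry keep k=mu v=^
  -314
~$ sums reciproc
  ToolError: reciprocal of zero
~$ sums prime x=94
  94
~$ sums reciproc
  1/94
~$ sums bump x=37/12
  1745/564
~$ sums divby x=10/7
  2443/1128
~$ registry keep k=cum v=^
  nil
~$ registry keep k=flubost v=118
  nil
~$ registry pull k=mu
  1720-10-13
~$ sums bump x=-38
  -40421/1128
~$ registry keep k=cre v=174
  579
~$ sums times x=4
  -40421/282
~$ registry pull k=flubost
  118

Answer: {botot=1720-10-13, cre=174, cum=2443/1128, flubost=118, mu=1720-10-13}


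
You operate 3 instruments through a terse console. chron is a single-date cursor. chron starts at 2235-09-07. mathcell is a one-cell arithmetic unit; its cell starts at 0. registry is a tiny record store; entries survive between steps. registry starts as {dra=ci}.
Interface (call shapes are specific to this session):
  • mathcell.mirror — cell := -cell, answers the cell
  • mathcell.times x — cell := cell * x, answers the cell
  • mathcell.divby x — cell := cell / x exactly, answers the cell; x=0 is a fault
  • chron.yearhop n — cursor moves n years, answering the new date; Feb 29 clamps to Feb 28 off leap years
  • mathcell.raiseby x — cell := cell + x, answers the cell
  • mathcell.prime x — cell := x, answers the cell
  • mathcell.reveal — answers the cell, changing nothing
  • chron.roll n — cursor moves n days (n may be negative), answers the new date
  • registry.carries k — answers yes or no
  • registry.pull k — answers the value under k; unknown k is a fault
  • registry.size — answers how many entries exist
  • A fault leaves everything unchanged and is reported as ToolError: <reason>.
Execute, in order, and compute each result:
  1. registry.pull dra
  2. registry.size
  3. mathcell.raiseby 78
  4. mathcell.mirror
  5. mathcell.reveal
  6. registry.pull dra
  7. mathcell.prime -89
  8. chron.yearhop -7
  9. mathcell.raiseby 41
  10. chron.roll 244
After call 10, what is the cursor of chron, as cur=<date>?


[in] registry.pull dra
[out] ci
[in] registry.size
[out] 1
[in] mathcell.raiseby 78
[out] 78
[in] mathcell.mirror
[out] -78
[in] mathcell.reveal
[out] -78
[in] registry.pull dra
[out] ci
[in] mathcell.prime -89
[out] -89
[in] chron.yearhop -7
[out] 2228-09-07
[in] mathcell.raiseby 41
[out] -48
[in] chron.roll 244
[out] 2229-05-09

Answer: cur=2229-05-09


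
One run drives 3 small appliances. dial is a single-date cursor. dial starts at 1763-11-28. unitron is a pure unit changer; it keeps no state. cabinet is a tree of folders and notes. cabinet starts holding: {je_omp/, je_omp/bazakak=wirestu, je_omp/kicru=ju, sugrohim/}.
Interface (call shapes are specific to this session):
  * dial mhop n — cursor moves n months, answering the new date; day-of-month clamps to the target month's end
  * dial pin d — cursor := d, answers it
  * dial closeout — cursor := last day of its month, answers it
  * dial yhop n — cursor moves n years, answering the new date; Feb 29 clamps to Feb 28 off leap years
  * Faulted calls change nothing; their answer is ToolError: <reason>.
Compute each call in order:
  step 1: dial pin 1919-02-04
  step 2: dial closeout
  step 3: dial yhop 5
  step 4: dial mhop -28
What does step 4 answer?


Answer: 1921-10-28

Derivation:
// 1. dial pin(d→1919-02-04) == 1919-02-04
// 2. dial closeout() == 1919-02-28
// 3. dial yhop(n→5) == 1924-02-28
// 4. dial mhop(n→-28) == 1921-10-28


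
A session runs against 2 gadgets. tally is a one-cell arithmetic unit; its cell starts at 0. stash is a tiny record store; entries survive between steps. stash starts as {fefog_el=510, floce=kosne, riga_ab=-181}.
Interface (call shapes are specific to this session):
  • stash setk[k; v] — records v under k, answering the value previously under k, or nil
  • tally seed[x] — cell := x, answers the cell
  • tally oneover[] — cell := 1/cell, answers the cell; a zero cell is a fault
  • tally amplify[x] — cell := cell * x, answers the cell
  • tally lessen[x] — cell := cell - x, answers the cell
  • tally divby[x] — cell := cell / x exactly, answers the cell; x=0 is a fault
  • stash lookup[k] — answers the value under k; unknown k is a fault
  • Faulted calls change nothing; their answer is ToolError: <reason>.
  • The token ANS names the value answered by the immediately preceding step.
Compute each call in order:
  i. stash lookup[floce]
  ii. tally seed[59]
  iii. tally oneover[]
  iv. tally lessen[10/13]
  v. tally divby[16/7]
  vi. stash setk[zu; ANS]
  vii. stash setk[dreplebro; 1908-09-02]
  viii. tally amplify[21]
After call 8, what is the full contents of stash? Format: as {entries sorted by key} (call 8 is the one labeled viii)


;; 1. stash lookup(floce) => kosne
;; 2. tally seed(59) => 59
;; 3. tally oneover() => 1/59
;; 4. tally lessen(10/13) => -577/767
;; 5. tally divby(16/7) => -4039/12272
;; 6. stash setk(zu, ANS) => nil
;; 7. stash setk(dreplebro, 1908-09-02) => nil
;; 8. tally amplify(21) => -84819/12272

Answer: {dreplebro=1908-09-02, fefog_el=510, floce=kosne, riga_ab=-181, zu=-4039/12272}


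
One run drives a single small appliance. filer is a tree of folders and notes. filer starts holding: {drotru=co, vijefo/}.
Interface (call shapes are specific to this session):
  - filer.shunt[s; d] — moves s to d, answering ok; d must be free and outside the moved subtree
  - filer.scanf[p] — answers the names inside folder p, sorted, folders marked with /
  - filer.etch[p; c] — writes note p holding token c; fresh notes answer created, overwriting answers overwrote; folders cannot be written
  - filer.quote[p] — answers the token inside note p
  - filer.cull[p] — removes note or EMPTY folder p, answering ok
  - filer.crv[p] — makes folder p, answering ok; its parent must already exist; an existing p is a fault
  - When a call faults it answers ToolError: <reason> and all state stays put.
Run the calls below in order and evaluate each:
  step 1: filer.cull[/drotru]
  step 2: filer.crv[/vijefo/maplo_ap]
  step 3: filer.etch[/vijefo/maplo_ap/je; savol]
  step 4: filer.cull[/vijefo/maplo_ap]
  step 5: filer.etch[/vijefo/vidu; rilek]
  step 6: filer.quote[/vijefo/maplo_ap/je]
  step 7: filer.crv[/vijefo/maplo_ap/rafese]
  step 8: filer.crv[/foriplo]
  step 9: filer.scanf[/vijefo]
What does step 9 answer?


Answer: [maplo_ap/, vidu]

Derivation:
~$ cull /drotru
:: ok
~$ crv /vijefo/maplo_ap
:: ok
~$ etch /vijefo/maplo_ap/je savol
:: created
~$ cull /vijefo/maplo_ap
:: ToolError: not empty
~$ etch /vijefo/vidu rilek
:: created
~$ quote /vijefo/maplo_ap/je
:: savol
~$ crv /vijefo/maplo_ap/rafese
:: ok
~$ crv /foriplo
:: ok
~$ scanf /vijefo
:: [maplo_ap/, vidu]


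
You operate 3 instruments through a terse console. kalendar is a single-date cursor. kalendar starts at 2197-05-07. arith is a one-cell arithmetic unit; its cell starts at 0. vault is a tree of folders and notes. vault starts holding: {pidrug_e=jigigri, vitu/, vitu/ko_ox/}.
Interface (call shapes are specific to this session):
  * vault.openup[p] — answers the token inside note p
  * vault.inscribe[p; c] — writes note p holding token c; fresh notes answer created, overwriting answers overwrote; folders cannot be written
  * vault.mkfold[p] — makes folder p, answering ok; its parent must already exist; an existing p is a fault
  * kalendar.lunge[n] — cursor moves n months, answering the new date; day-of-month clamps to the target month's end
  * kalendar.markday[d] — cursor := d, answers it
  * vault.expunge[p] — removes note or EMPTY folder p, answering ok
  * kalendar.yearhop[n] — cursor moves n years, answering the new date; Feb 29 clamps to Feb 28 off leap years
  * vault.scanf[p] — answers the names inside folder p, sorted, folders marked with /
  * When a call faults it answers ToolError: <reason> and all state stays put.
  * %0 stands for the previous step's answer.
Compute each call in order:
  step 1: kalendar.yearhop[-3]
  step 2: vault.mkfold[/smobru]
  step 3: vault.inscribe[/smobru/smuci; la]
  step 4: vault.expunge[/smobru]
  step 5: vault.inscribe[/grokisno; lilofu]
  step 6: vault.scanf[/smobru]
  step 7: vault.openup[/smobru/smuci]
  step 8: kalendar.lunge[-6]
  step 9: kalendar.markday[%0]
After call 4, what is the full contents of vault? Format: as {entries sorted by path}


Answer: {pidrug_e=jigigri, smobru/, smobru/smuci=la, vitu/, vitu/ko_ox/}

Derivation:
·→ yearhop(-3)
·← 2194-05-07
·→ mkfold(/smobru)
·← ok
·→ inscribe(/smobru/smuci, la)
·← created
·→ expunge(/smobru)
·← ToolError: not empty
·→ inscribe(/grokisno, lilofu)
·← created
·→ scanf(/smobru)
·← [smuci]
·→ openup(/smobru/smuci)
·← la
·→ lunge(-6)
·← 2193-11-07
·→ markday(%0)
·← 2193-11-07


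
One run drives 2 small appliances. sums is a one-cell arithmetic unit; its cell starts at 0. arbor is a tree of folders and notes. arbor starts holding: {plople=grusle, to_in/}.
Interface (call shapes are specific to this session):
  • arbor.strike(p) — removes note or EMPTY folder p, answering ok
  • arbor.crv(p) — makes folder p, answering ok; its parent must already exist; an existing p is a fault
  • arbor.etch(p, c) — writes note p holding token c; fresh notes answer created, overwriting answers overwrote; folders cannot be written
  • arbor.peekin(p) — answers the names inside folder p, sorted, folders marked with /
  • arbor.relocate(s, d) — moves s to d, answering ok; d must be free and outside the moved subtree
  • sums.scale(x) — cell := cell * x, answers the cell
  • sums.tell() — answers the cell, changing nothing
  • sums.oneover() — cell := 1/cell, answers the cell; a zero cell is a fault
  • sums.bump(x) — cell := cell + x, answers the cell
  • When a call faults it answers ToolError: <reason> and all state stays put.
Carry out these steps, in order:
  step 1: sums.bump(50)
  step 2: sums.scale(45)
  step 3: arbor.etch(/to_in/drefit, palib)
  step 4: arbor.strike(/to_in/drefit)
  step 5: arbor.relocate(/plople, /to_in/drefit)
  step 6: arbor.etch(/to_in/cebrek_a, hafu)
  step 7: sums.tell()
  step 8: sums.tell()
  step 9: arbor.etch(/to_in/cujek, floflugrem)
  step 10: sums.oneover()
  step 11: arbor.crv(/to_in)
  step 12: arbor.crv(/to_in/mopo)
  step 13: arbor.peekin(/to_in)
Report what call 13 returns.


# bump(x→50) -> 50
# scale(x→45) -> 2250
# etch(p→/to_in/drefit, c→palib) -> created
# strike(p→/to_in/drefit) -> ok
# relocate(s→/plople, d→/to_in/drefit) -> ok
# etch(p→/to_in/cebrek_a, c→hafu) -> created
# tell() -> 2250
# tell() -> 2250
# etch(p→/to_in/cujek, c→floflugrem) -> created
# oneover() -> 1/2250
# crv(p→/to_in) -> ToolError: exists
# crv(p→/to_in/mopo) -> ok
# peekin(p→/to_in) -> [cebrek_a, cujek, drefit, mopo/]

Answer: [cebrek_a, cujek, drefit, mopo/]


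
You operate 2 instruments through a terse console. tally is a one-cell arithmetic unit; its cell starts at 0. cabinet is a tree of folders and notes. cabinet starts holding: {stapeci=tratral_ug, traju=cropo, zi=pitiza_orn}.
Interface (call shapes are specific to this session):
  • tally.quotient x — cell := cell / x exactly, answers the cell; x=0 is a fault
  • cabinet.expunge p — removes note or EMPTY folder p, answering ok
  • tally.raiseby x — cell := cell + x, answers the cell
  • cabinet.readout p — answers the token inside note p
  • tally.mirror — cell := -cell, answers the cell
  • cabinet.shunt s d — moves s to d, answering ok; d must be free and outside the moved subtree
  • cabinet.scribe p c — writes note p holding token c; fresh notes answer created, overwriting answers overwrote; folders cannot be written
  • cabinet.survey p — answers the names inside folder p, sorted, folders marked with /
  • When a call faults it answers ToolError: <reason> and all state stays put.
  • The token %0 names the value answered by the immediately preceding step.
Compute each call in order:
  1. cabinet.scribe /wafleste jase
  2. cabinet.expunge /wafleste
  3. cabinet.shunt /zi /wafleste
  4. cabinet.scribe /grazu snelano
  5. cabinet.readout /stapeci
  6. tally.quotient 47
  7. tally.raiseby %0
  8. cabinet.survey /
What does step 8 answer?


Next I call cabinet.scribe(p→/wafleste, c→jase), giving created.
Now I run cabinet.expunge(p→/wafleste), → ok.
I call cabinet.shunt(s→/zi, d→/wafleste), — result: ok.
Now I run cabinet.scribe(p→/grazu, c→snelano), yielding created.
I use cabinet.readout(p→/stapeci), — result: tratral_ug.
Invoking tally.quotient(x→47), yielding 0.
Next I call tally.raiseby(x→%0), and observe 0.
I use cabinet.survey(p→/), which returns [grazu, stapeci, traju, wafleste].

Answer: [grazu, stapeci, traju, wafleste]


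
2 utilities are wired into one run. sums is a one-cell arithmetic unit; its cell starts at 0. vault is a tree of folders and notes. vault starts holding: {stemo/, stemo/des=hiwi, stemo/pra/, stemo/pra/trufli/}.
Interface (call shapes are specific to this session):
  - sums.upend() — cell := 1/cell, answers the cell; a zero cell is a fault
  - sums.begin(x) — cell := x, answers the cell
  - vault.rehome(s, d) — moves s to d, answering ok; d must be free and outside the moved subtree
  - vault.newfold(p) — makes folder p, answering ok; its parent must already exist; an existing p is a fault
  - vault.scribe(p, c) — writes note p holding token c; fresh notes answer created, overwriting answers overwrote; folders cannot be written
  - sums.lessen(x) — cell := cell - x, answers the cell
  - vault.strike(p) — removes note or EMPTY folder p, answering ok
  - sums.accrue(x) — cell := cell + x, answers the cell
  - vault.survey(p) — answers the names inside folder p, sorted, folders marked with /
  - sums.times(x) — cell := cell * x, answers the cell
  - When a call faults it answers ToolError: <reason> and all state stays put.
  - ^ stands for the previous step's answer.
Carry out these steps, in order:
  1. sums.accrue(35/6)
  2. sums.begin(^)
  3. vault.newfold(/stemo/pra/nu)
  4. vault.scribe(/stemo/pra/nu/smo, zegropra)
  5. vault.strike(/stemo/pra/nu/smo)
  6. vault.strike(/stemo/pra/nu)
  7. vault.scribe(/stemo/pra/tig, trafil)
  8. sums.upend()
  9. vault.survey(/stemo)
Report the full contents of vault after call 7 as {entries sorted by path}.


→ sums.accrue(35/6)
← 35/6
→ sums.begin(^)
← 35/6
→ vault.newfold(/stemo/pra/nu)
← ok
→ vault.scribe(/stemo/pra/nu/smo, zegropra)
← created
→ vault.strike(/stemo/pra/nu/smo)
← ok
→ vault.strike(/stemo/pra/nu)
← ok
→ vault.scribe(/stemo/pra/tig, trafil)
← created
→ sums.upend()
← 6/35
→ vault.survey(/stemo)
← [des, pra/]

Answer: {stemo/, stemo/des=hiwi, stemo/pra/, stemo/pra/tig=trafil, stemo/pra/trufli/}


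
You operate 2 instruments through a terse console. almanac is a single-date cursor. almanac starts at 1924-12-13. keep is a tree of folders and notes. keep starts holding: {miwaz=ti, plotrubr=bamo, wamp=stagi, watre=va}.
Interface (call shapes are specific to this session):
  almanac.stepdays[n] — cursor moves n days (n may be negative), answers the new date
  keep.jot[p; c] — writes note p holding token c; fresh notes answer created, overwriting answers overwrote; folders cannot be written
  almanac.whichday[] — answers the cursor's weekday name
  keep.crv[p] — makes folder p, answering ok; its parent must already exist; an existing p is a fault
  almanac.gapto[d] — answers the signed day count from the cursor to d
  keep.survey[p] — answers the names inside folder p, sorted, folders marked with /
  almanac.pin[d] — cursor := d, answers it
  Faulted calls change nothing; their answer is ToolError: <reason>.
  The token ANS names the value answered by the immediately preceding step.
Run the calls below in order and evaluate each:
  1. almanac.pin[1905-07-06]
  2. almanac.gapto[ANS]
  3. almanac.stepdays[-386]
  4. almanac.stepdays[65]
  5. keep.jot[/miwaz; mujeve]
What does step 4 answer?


~$ almanac.pin d: 1905-07-06
[out] 1905-07-06
~$ almanac.gapto d: ANS
[out] 0
~$ almanac.stepdays n: -386
[out] 1904-06-15
~$ almanac.stepdays n: 65
[out] 1904-08-19
~$ keep.jot p: /miwaz c: mujeve
[out] overwrote

Answer: 1904-08-19


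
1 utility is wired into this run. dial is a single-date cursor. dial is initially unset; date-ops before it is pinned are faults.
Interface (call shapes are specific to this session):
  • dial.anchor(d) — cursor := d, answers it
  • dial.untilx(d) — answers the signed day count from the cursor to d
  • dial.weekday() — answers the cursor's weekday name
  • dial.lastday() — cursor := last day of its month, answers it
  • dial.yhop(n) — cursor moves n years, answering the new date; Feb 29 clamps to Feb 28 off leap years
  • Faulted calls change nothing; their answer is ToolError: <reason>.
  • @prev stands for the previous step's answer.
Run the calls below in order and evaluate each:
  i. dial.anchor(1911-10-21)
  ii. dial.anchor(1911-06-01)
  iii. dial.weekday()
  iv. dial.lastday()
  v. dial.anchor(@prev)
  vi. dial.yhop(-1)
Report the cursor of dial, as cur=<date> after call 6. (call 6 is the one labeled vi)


Now I run anchor passing d=1911-10-21, yielding 1911-10-21.
I try anchor passing d=1911-06-01: 1911-06-01.
Then weekday, and observe Thursday.
Using lastday: 1911-06-30.
Next I call anchor passing d=@prev, and get 1911-06-30.
Calling yhop passing n=-1, — result: 1910-06-30.

Answer: cur=1910-06-30


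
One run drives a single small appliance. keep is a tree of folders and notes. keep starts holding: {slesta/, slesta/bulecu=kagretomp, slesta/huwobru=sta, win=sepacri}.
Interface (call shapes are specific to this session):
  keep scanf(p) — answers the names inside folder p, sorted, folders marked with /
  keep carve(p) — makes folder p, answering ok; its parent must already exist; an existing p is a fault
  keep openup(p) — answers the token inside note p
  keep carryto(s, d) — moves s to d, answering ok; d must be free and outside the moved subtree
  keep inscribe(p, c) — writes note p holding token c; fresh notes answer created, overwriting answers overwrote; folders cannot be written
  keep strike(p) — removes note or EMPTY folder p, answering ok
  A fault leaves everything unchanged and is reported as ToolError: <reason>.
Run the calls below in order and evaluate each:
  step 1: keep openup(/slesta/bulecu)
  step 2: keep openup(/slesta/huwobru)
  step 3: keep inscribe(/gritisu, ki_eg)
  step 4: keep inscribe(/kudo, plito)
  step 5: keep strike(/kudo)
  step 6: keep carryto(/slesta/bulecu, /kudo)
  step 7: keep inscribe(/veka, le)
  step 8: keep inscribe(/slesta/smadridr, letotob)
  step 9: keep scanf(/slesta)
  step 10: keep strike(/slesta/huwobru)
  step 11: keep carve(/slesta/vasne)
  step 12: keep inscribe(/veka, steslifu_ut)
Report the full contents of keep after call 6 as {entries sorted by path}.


Answer: {gritisu=ki_eg, kudo=kagretomp, slesta/, slesta/huwobru=sta, win=sepacri}

Derivation:
>>> keep openup p→/slesta/bulecu
:: kagretomp
>>> keep openup p→/slesta/huwobru
:: sta
>>> keep inscribe p→/gritisu c→ki_eg
:: created
>>> keep inscribe p→/kudo c→plito
:: created
>>> keep strike p→/kudo
:: ok
>>> keep carryto s→/slesta/bulecu d→/kudo
:: ok
>>> keep inscribe p→/veka c→le
:: created
>>> keep inscribe p→/slesta/smadridr c→letotob
:: created
>>> keep scanf p→/slesta
:: [huwobru, smadridr]
>>> keep strike p→/slesta/huwobru
:: ok
>>> keep carve p→/slesta/vasne
:: ok
>>> keep inscribe p→/veka c→steslifu_ut
:: overwrote


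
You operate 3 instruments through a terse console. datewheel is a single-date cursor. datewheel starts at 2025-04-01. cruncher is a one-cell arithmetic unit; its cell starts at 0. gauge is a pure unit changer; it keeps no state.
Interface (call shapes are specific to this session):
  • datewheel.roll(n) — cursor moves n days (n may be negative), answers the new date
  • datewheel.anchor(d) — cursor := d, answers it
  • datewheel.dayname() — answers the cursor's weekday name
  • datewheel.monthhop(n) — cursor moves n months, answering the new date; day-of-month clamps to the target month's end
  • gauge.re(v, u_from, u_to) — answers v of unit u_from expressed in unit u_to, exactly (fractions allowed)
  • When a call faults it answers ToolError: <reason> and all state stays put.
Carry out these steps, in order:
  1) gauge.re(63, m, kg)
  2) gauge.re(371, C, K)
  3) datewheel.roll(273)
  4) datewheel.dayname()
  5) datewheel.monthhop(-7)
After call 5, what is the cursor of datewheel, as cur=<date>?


·→ gauge.re(v: 63, u_from: m, u_to: kg)
·← ToolError: incompatible units
·→ gauge.re(v: 371, u_from: C, u_to: K)
·← 12883/20
·→ datewheel.roll(n: 273)
·← 2025-12-30
·→ datewheel.dayname()
·← Tuesday
·→ datewheel.monthhop(n: -7)
·← 2025-05-30

Answer: cur=2025-05-30


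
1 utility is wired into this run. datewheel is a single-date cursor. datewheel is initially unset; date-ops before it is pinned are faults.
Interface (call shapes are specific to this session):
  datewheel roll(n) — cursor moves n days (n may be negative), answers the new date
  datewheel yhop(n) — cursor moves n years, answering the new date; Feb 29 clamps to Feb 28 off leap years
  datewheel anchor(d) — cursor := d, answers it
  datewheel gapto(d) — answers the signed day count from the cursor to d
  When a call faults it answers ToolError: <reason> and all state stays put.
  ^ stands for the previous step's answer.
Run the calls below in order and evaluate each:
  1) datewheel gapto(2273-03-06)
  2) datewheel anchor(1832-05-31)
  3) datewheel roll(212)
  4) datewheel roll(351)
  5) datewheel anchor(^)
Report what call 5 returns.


Answer: 1833-12-15

Derivation:
Next I call datewheel gapto with d='2273-03-06': ToolError: no date set.
I try datewheel anchor with d='1832-05-31', — result: 1832-05-31.
I call datewheel roll with n='212', which returns 1832-12-29.
Calling datewheel roll with n='351', which returns 1833-12-15.
Invoking datewheel anchor with d='^': 1833-12-15.


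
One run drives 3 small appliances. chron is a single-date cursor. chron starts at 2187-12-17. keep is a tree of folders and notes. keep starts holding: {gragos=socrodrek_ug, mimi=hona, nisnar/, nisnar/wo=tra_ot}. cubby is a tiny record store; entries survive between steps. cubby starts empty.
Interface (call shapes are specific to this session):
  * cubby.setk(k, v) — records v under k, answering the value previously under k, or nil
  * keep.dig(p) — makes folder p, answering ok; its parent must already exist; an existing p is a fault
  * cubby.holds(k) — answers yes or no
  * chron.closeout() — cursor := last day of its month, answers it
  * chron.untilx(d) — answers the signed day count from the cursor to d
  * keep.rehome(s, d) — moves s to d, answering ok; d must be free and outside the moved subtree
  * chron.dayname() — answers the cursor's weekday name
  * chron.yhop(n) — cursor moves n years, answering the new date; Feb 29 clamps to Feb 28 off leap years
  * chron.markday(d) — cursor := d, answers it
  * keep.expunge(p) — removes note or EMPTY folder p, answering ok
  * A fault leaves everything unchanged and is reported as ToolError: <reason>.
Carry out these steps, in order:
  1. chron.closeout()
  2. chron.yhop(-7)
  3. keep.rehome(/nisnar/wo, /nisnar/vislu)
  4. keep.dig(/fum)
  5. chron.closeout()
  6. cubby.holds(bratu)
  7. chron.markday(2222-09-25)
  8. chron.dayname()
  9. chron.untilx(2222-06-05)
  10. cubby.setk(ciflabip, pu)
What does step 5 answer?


==> chron.closeout()
<== 2187-12-31
==> chron.yhop(n=-7)
<== 2180-12-31
==> keep.rehome(s=/nisnar/wo, d=/nisnar/vislu)
<== ok
==> keep.dig(p=/fum)
<== ok
==> chron.closeout()
<== 2180-12-31
==> cubby.holds(k=bratu)
<== no
==> chron.markday(d=2222-09-25)
<== 2222-09-25
==> chron.dayname()
<== Wednesday
==> chron.untilx(d=2222-06-05)
<== -112
==> cubby.setk(k=ciflabip, v=pu)
<== nil

Answer: 2180-12-31


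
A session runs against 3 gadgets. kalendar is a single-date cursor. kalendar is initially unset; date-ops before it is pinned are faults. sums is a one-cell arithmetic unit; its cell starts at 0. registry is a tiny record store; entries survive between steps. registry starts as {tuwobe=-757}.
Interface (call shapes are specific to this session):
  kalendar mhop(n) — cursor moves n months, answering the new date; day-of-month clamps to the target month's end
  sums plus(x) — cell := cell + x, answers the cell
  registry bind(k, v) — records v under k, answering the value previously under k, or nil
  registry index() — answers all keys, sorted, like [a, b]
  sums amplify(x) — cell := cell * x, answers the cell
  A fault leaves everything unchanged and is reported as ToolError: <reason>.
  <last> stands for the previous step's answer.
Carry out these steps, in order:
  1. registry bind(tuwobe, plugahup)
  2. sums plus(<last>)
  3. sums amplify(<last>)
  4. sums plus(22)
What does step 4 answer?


$ registry bind k=tuwobe v=plugahup
:: -757
$ sums plus x=<last>
:: -757
$ sums amplify x=<last>
:: 573049
$ sums plus x=22
:: 573071

Answer: 573071


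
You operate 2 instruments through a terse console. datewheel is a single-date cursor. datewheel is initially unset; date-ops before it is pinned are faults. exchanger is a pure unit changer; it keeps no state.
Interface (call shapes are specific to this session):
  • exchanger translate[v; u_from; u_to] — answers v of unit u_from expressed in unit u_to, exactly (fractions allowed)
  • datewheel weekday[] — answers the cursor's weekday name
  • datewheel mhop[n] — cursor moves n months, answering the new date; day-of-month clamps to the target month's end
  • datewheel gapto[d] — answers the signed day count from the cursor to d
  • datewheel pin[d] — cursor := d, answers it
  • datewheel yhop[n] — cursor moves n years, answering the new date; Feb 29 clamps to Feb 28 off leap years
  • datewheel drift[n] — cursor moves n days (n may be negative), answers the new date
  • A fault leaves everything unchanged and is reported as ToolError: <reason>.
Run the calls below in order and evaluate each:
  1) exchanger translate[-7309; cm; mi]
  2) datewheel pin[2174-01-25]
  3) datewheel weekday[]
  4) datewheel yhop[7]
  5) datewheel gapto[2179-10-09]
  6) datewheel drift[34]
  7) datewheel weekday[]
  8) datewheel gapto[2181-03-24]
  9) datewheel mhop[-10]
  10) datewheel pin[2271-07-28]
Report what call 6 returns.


Answer: 2181-02-28

Derivation:
==> exchanger translate(v→-7309, u_from→cm, u_to→mi)
<== -36545/804672
==> datewheel pin(d→2174-01-25)
<== 2174-01-25
==> datewheel weekday()
<== Tuesday
==> datewheel yhop(n→7)
<== 2181-01-25
==> datewheel gapto(d→2179-10-09)
<== -474
==> datewheel drift(n→34)
<== 2181-02-28
==> datewheel weekday()
<== Wednesday
==> datewheel gapto(d→2181-03-24)
<== 24
==> datewheel mhop(n→-10)
<== 2180-04-28
==> datewheel pin(d→2271-07-28)
<== 2271-07-28


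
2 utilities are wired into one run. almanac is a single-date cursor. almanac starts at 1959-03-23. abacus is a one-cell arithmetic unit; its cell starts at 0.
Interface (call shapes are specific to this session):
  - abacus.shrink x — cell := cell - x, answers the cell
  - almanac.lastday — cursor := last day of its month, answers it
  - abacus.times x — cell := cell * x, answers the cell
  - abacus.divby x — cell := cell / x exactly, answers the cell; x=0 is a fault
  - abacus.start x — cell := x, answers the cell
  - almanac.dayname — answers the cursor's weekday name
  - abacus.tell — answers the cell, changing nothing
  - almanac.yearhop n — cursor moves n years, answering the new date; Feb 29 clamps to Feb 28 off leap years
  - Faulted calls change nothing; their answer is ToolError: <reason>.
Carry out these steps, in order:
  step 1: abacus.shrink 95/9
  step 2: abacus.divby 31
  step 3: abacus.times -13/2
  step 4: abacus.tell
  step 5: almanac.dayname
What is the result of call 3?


% 1. shrink(x='95/9') => -95/9
% 2. divby(x='31') => -95/279
% 3. times(x='-13/2') => 1235/558
% 4. tell() => 1235/558
% 5. dayname() => Monday

Answer: 1235/558


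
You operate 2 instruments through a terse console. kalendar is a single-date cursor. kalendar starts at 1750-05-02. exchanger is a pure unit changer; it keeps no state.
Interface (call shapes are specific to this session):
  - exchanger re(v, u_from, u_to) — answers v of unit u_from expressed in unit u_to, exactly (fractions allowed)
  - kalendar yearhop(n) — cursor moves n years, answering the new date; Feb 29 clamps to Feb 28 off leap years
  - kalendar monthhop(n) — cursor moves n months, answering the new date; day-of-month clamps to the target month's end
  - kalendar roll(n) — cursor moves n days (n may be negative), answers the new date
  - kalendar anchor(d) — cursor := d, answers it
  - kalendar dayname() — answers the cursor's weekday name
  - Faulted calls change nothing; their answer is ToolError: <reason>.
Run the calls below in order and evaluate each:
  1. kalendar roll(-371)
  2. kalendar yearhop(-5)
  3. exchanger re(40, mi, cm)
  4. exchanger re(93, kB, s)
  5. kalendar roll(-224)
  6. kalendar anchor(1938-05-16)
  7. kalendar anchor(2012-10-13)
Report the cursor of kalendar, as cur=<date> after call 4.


Next I call kalendar roll(n→-371), → 1749-04-26.
Then kalendar yearhop(n→-5), and get 1744-04-26.
Invoking exchanger re(v→40, u_from→mi, u_to→cm), — result: 6437376.
Then exchanger re(v→93, u_from→kB, u_to→s): ToolError: incompatible units.
Now I run kalendar roll(n→-224), → 1743-09-15.
Now I run kalendar anchor(d→1938-05-16), and get 1938-05-16.
Calling kalendar anchor(d→2012-10-13), and observe 2012-10-13.

Answer: cur=1744-04-26


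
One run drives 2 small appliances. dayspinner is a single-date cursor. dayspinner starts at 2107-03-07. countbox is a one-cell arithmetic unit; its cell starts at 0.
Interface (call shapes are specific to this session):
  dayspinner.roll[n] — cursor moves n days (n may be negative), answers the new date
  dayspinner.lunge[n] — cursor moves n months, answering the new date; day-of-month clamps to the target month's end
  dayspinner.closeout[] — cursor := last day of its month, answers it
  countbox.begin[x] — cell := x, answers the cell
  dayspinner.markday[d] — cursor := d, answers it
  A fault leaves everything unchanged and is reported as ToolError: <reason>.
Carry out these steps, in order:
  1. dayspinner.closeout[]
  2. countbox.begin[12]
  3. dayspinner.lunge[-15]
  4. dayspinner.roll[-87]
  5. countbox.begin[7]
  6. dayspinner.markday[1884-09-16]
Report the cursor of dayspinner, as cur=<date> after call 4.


→ closeout()
← 2107-03-31
→ begin(12)
← 12
→ lunge(-15)
← 2105-12-31
→ roll(-87)
← 2105-10-05
→ begin(7)
← 7
→ markday(1884-09-16)
← 1884-09-16

Answer: cur=2105-10-05


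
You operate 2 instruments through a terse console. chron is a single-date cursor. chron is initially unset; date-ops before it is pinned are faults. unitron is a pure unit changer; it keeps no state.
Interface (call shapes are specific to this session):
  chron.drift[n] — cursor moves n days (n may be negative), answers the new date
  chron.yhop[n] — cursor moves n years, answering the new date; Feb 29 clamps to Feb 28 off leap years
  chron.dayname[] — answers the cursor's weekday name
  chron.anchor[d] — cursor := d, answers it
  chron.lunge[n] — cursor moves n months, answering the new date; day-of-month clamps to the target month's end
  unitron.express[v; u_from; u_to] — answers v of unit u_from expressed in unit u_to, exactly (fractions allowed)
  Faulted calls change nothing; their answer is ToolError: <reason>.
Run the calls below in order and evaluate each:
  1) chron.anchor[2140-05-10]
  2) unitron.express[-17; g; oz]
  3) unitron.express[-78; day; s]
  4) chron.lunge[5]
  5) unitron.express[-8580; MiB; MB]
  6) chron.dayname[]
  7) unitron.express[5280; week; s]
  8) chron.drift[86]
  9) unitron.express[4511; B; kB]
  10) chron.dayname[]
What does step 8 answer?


Answer: 2141-01-04

Derivation:
==> anchor(d='2140-05-10')
<== 2140-05-10
==> express(v='-17', u_from='g', u_to='oz')
<== -27200000/45359237
==> express(v='-78', u_from='day', u_to='s')
<== -6739200
==> lunge(n='5')
<== 2140-10-10
==> express(v='-8580', u_from='MiB', u_to='MB')
<== -28114944/3125
==> dayname()
<== Monday
==> express(v='5280', u_from='week', u_to='s')
<== 3193344000
==> drift(n='86')
<== 2141-01-04
==> express(v='4511', u_from='B', u_to='kB')
<== 4511/1000
==> dayname()
<== Wednesday


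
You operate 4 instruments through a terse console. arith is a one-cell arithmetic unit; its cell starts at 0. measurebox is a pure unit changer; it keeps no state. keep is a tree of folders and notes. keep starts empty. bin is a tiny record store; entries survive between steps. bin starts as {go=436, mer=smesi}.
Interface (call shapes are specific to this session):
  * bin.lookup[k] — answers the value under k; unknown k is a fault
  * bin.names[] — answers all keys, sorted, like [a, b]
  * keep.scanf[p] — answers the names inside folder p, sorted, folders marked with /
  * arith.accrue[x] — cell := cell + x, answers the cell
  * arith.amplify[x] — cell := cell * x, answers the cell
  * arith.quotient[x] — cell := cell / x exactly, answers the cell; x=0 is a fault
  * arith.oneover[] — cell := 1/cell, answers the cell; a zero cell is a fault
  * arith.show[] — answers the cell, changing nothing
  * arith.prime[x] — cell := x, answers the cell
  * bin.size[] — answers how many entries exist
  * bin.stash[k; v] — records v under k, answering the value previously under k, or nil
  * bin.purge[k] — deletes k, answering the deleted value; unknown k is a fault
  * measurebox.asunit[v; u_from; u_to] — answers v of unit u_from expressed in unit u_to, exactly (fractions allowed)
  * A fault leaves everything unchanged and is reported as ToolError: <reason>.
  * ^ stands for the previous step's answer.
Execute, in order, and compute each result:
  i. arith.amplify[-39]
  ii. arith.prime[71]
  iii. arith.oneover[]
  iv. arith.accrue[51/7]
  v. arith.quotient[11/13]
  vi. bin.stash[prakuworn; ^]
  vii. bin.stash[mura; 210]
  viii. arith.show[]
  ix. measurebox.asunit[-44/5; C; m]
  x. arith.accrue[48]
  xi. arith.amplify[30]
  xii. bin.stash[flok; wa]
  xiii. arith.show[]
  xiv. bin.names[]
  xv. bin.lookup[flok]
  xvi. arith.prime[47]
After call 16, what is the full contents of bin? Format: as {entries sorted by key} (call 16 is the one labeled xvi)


Answer: {flok=wa, go=436, mer=smesi, mura=210, prakuworn=47164/5467}

Derivation:
Step: arith.amplify[x='-39']
Result: 0
Step: arith.prime[x='71']
Result: 71
Step: arith.oneover[]
Result: 1/71
Step: arith.accrue[x='51/7']
Result: 3628/497
Step: arith.quotient[x='11/13']
Result: 47164/5467
Step: bin.stash[k='prakuworn'; v='^']
Result: nil
Step: bin.stash[k='mura'; v='210']
Result: nil
Step: arith.show[]
Result: 47164/5467
Step: measurebox.asunit[v='-44/5'; u_from='C'; u_to='m']
Result: ToolError: incompatible units
Step: arith.accrue[x='48']
Result: 309580/5467
Step: arith.amplify[x='30']
Result: 9287400/5467
Step: bin.stash[k='flok'; v='wa']
Result: nil
Step: arith.show[]
Result: 9287400/5467
Step: bin.names[]
Result: [flok, go, mer, mura, prakuworn]
Step: bin.lookup[k='flok']
Result: wa
Step: arith.prime[x='47']
Result: 47


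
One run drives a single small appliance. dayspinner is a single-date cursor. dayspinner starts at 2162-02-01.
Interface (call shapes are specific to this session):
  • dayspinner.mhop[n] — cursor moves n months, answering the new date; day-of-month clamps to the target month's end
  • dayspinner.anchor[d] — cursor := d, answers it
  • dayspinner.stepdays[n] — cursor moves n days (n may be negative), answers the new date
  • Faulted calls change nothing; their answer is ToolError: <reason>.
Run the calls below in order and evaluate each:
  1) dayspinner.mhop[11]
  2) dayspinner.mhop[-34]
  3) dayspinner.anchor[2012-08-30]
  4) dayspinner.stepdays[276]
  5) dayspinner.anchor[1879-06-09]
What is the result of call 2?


;; dayspinner.mhop(n='11') ~> 2163-01-01
;; dayspinner.mhop(n='-34') ~> 2160-03-01
;; dayspinner.anchor(d='2012-08-30') ~> 2012-08-30
;; dayspinner.stepdays(n='276') ~> 2013-06-02
;; dayspinner.anchor(d='1879-06-09') ~> 1879-06-09

Answer: 2160-03-01


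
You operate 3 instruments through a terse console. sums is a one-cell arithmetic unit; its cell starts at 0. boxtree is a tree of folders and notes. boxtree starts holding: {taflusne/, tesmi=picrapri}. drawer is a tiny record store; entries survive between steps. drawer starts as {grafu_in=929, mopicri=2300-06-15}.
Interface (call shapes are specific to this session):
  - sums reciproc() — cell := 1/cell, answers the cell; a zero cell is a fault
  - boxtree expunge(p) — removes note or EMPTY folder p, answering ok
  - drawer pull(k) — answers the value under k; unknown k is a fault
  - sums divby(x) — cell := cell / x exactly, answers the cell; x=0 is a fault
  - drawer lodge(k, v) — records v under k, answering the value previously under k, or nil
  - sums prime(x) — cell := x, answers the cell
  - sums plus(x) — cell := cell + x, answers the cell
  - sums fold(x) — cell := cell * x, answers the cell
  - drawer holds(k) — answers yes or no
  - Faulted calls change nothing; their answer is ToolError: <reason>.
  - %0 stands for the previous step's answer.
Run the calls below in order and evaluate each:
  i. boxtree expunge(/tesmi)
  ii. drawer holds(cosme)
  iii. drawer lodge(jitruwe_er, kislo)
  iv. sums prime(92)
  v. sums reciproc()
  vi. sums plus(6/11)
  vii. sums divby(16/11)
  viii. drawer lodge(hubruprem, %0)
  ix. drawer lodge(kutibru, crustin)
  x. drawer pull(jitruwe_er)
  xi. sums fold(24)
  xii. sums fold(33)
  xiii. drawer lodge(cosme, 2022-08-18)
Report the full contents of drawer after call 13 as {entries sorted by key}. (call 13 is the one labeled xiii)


Answer: {cosme=2022-08-18, grafu_in=929, hubruprem=563/1472, jitruwe_er=kislo, kutibru=crustin, mopicri=2300-06-15}

Derivation:
>>> boxtree expunge p='/tesmi'
[out] ok
>>> drawer holds k='cosme'
[out] no
>>> drawer lodge k='jitruwe_er' v='kislo'
[out] nil
>>> sums prime x='92'
[out] 92
>>> sums reciproc
[out] 1/92
>>> sums plus x='6/11'
[out] 563/1012
>>> sums divby x='16/11'
[out] 563/1472
>>> drawer lodge k='hubruprem' v='%0'
[out] nil
>>> drawer lodge k='kutibru' v='crustin'
[out] nil
>>> drawer pull k='jitruwe_er'
[out] kislo
>>> sums fold x='24'
[out] 1689/184
>>> sums fold x='33'
[out] 55737/184
>>> drawer lodge k='cosme' v='2022-08-18'
[out] nil


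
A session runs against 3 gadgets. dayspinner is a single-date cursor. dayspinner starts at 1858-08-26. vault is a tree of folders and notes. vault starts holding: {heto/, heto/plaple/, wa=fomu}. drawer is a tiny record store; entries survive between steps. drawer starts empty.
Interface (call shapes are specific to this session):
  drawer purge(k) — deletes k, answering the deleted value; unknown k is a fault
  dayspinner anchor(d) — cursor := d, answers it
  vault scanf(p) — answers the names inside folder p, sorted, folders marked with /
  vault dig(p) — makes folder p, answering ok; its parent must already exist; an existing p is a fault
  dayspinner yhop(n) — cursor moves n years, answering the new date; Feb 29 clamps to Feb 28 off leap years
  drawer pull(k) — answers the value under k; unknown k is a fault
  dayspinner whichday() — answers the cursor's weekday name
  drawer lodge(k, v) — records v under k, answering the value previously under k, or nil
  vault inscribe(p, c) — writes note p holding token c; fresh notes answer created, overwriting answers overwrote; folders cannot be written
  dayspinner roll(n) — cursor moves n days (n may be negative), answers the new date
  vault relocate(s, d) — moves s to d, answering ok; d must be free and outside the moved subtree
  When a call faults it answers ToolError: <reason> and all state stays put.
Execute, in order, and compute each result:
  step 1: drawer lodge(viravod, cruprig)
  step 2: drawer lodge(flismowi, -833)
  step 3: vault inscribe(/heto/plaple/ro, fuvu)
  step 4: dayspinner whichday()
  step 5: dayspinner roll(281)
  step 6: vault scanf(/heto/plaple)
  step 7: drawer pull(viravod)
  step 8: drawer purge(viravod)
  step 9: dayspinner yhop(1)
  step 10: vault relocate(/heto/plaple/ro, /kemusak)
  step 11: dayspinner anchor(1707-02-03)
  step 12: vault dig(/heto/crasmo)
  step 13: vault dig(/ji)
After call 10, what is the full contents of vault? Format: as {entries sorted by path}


Answer: {heto/, heto/plaple/, kemusak=fuvu, wa=fomu}

Derivation:
·→ drawer lodge(k: viravod, v: cruprig)
·← nil
·→ drawer lodge(k: flismowi, v: -833)
·← nil
·→ vault inscribe(p: /heto/plaple/ro, c: fuvu)
·← created
·→ dayspinner whichday()
·← Thursday
·→ dayspinner roll(n: 281)
·← 1859-06-03
·→ vault scanf(p: /heto/plaple)
·← [ro]
·→ drawer pull(k: viravod)
·← cruprig
·→ drawer purge(k: viravod)
·← cruprig
·→ dayspinner yhop(n: 1)
·← 1860-06-03
·→ vault relocate(s: /heto/plaple/ro, d: /kemusak)
·← ok
·→ dayspinner anchor(d: 1707-02-03)
·← 1707-02-03
·→ vault dig(p: /heto/crasmo)
·← ok
·→ vault dig(p: /ji)
·← ok
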